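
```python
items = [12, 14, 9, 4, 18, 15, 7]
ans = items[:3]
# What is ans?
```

items has length 7. The slice items[:3] selects indices [0, 1, 2] (0->12, 1->14, 2->9), giving [12, 14, 9].

[12, 14, 9]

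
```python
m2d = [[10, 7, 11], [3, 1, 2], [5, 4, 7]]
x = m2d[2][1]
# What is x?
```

m2d[2] = [5, 4, 7]. Taking column 1 of that row yields 4.

4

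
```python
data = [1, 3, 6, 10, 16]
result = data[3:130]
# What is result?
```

data has length 5. The slice data[3:130] selects indices [3, 4] (3->10, 4->16), giving [10, 16].

[10, 16]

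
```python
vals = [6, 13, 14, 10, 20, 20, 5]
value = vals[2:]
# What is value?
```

vals has length 7. The slice vals[2:] selects indices [2, 3, 4, 5, 6] (2->14, 3->10, 4->20, 5->20, 6->5), giving [14, 10, 20, 20, 5].

[14, 10, 20, 20, 5]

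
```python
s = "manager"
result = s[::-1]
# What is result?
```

s has length 7. The slice s[::-1] selects indices [6, 5, 4, 3, 2, 1, 0] (6->'r', 5->'e', 4->'g', 3->'a', 2->'n', 1->'a', 0->'m'), giving 'reganam'.

'reganam'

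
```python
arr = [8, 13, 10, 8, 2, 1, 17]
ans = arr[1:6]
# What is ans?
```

arr has length 7. The slice arr[1:6] selects indices [1, 2, 3, 4, 5] (1->13, 2->10, 3->8, 4->2, 5->1), giving [13, 10, 8, 2, 1].

[13, 10, 8, 2, 1]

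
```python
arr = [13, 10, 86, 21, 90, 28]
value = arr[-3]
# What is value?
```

arr has length 6. Negative index -3 maps to positive index 6 + (-3) = 3. arr[3] = 21.

21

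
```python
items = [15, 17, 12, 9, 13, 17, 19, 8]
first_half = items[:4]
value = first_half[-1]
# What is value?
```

items has length 8. The slice items[:4] selects indices [0, 1, 2, 3] (0->15, 1->17, 2->12, 3->9), giving [15, 17, 12, 9]. So first_half = [15, 17, 12, 9]. Then first_half[-1] = 9.

9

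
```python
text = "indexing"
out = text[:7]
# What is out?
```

text has length 8. The slice text[:7] selects indices [0, 1, 2, 3, 4, 5, 6] (0->'i', 1->'n', 2->'d', 3->'e', 4->'x', 5->'i', 6->'n'), giving 'indexin'.

'indexin'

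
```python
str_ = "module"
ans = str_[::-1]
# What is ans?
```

str_ has length 6. The slice str_[::-1] selects indices [5, 4, 3, 2, 1, 0] (5->'e', 4->'l', 3->'u', 2->'d', 1->'o', 0->'m'), giving 'eludom'.

'eludom'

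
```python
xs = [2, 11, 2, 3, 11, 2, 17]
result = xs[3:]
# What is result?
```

xs has length 7. The slice xs[3:] selects indices [3, 4, 5, 6] (3->3, 4->11, 5->2, 6->17), giving [3, 11, 2, 17].

[3, 11, 2, 17]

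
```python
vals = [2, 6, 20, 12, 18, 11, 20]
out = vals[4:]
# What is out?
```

vals has length 7. The slice vals[4:] selects indices [4, 5, 6] (4->18, 5->11, 6->20), giving [18, 11, 20].

[18, 11, 20]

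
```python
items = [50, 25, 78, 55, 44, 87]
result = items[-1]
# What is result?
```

items has length 6. Negative index -1 maps to positive index 6 + (-1) = 5. items[5] = 87.

87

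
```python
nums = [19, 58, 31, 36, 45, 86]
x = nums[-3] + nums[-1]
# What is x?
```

nums has length 6. Negative index -3 maps to positive index 6 + (-3) = 3. nums[3] = 36.
nums has length 6. Negative index -1 maps to positive index 6 + (-1) = 5. nums[5] = 86.
Sum: 36 + 86 = 122.

122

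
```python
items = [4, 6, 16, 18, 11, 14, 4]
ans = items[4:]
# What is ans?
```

items has length 7. The slice items[4:] selects indices [4, 5, 6] (4->11, 5->14, 6->4), giving [11, 14, 4].

[11, 14, 4]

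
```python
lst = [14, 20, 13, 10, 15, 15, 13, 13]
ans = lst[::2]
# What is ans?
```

lst has length 8. The slice lst[::2] selects indices [0, 2, 4, 6] (0->14, 2->13, 4->15, 6->13), giving [14, 13, 15, 13].

[14, 13, 15, 13]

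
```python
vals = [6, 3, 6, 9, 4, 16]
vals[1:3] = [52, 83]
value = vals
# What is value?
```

vals starts as [6, 3, 6, 9, 4, 16] (length 6). The slice vals[1:3] covers indices [1, 2] with values [3, 6]. Replacing that slice with [52, 83] (same length) produces [6, 52, 83, 9, 4, 16].

[6, 52, 83, 9, 4, 16]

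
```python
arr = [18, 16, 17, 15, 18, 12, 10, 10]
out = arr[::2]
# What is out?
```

arr has length 8. The slice arr[::2] selects indices [0, 2, 4, 6] (0->18, 2->17, 4->18, 6->10), giving [18, 17, 18, 10].

[18, 17, 18, 10]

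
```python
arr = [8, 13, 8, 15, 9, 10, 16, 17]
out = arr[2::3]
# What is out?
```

arr has length 8. The slice arr[2::3] selects indices [2, 5] (2->8, 5->10), giving [8, 10].

[8, 10]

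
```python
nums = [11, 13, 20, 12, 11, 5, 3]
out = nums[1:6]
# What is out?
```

nums has length 7. The slice nums[1:6] selects indices [1, 2, 3, 4, 5] (1->13, 2->20, 3->12, 4->11, 5->5), giving [13, 20, 12, 11, 5].

[13, 20, 12, 11, 5]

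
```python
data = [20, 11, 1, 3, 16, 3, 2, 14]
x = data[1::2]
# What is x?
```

data has length 8. The slice data[1::2] selects indices [1, 3, 5, 7] (1->11, 3->3, 5->3, 7->14), giving [11, 3, 3, 14].

[11, 3, 3, 14]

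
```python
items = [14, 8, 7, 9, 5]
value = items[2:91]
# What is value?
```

items has length 5. The slice items[2:91] selects indices [2, 3, 4] (2->7, 3->9, 4->5), giving [7, 9, 5].

[7, 9, 5]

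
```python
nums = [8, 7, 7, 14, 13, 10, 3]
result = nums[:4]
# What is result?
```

nums has length 7. The slice nums[:4] selects indices [0, 1, 2, 3] (0->8, 1->7, 2->7, 3->14), giving [8, 7, 7, 14].

[8, 7, 7, 14]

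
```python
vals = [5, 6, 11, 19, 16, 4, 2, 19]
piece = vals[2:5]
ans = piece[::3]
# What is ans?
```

vals has length 8. The slice vals[2:5] selects indices [2, 3, 4] (2->11, 3->19, 4->16), giving [11, 19, 16]. So piece = [11, 19, 16]. piece has length 3. The slice piece[::3] selects indices [0] (0->11), giving [11].

[11]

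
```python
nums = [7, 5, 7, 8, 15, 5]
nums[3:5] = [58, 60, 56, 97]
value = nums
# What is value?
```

nums starts as [7, 5, 7, 8, 15, 5] (length 6). The slice nums[3:5] covers indices [3, 4] with values [8, 15]. Replacing that slice with [58, 60, 56, 97] (different length) produces [7, 5, 7, 58, 60, 56, 97, 5].

[7, 5, 7, 58, 60, 56, 97, 5]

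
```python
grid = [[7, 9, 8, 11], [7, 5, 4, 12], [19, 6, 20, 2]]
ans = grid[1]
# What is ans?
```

grid has 3 rows. Row 1 is [7, 5, 4, 12].

[7, 5, 4, 12]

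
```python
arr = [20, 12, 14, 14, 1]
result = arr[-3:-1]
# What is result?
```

arr has length 5. The slice arr[-3:-1] selects indices [2, 3] (2->14, 3->14), giving [14, 14].

[14, 14]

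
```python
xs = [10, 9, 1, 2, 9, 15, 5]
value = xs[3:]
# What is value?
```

xs has length 7. The slice xs[3:] selects indices [3, 4, 5, 6] (3->2, 4->9, 5->15, 6->5), giving [2, 9, 15, 5].

[2, 9, 15, 5]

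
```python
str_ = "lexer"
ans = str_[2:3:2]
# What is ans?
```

str_ has length 5. The slice str_[2:3:2] selects indices [2] (2->'x'), giving 'x'.

'x'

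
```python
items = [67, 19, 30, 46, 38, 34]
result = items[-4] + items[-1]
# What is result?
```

items has length 6. Negative index -4 maps to positive index 6 + (-4) = 2. items[2] = 30.
items has length 6. Negative index -1 maps to positive index 6 + (-1) = 5. items[5] = 34.
Sum: 30 + 34 = 64.

64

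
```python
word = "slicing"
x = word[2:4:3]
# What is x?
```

word has length 7. The slice word[2:4:3] selects indices [2] (2->'i'), giving 'i'.

'i'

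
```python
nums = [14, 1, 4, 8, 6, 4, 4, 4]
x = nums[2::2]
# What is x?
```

nums has length 8. The slice nums[2::2] selects indices [2, 4, 6] (2->4, 4->6, 6->4), giving [4, 6, 4].

[4, 6, 4]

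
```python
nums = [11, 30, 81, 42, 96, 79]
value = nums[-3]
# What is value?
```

nums has length 6. Negative index -3 maps to positive index 6 + (-3) = 3. nums[3] = 42.

42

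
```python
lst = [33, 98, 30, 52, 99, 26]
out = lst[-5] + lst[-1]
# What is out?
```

lst has length 6. Negative index -5 maps to positive index 6 + (-5) = 1. lst[1] = 98.
lst has length 6. Negative index -1 maps to positive index 6 + (-1) = 5. lst[5] = 26.
Sum: 98 + 26 = 124.

124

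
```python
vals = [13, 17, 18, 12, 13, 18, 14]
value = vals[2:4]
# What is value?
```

vals has length 7. The slice vals[2:4] selects indices [2, 3] (2->18, 3->12), giving [18, 12].

[18, 12]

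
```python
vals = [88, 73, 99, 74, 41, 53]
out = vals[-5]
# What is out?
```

vals has length 6. Negative index -5 maps to positive index 6 + (-5) = 1. vals[1] = 73.

73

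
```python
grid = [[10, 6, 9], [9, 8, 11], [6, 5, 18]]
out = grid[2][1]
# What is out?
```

grid[2] = [6, 5, 18]. Taking column 1 of that row yields 5.

5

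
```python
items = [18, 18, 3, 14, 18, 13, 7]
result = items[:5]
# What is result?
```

items has length 7. The slice items[:5] selects indices [0, 1, 2, 3, 4] (0->18, 1->18, 2->3, 3->14, 4->18), giving [18, 18, 3, 14, 18].

[18, 18, 3, 14, 18]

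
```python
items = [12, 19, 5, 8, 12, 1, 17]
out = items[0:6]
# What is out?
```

items has length 7. The slice items[0:6] selects indices [0, 1, 2, 3, 4, 5] (0->12, 1->19, 2->5, 3->8, 4->12, 5->1), giving [12, 19, 5, 8, 12, 1].

[12, 19, 5, 8, 12, 1]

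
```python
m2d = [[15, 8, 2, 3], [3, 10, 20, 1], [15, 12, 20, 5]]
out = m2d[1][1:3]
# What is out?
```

m2d[1] = [3, 10, 20, 1]. m2d[1] has length 4. The slice m2d[1][1:3] selects indices [1, 2] (1->10, 2->20), giving [10, 20].

[10, 20]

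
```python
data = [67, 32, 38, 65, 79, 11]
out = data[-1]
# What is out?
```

data has length 6. Negative index -1 maps to positive index 6 + (-1) = 5. data[5] = 11.

11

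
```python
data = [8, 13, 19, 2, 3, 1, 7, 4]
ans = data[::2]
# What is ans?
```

data has length 8. The slice data[::2] selects indices [0, 2, 4, 6] (0->8, 2->19, 4->3, 6->7), giving [8, 19, 3, 7].

[8, 19, 3, 7]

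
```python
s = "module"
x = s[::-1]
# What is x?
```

s has length 6. The slice s[::-1] selects indices [5, 4, 3, 2, 1, 0] (5->'e', 4->'l', 3->'u', 2->'d', 1->'o', 0->'m'), giving 'eludom'.

'eludom'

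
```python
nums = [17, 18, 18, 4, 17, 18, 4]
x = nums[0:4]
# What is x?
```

nums has length 7. The slice nums[0:4] selects indices [0, 1, 2, 3] (0->17, 1->18, 2->18, 3->4), giving [17, 18, 18, 4].

[17, 18, 18, 4]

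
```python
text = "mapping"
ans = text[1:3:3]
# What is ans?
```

text has length 7. The slice text[1:3:3] selects indices [1] (1->'a'), giving 'a'.

'a'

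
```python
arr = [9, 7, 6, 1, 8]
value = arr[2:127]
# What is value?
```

arr has length 5. The slice arr[2:127] selects indices [2, 3, 4] (2->6, 3->1, 4->8), giving [6, 1, 8].

[6, 1, 8]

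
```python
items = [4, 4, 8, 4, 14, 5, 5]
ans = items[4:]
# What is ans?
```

items has length 7. The slice items[4:] selects indices [4, 5, 6] (4->14, 5->5, 6->5), giving [14, 5, 5].

[14, 5, 5]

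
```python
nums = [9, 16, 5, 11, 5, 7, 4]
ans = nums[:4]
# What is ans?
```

nums has length 7. The slice nums[:4] selects indices [0, 1, 2, 3] (0->9, 1->16, 2->5, 3->11), giving [9, 16, 5, 11].

[9, 16, 5, 11]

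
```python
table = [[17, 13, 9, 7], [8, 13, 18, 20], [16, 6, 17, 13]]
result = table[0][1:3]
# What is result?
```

table[0] = [17, 13, 9, 7]. table[0] has length 4. The slice table[0][1:3] selects indices [1, 2] (1->13, 2->9), giving [13, 9].

[13, 9]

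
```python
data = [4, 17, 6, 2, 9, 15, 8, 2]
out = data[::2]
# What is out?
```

data has length 8. The slice data[::2] selects indices [0, 2, 4, 6] (0->4, 2->6, 4->9, 6->8), giving [4, 6, 9, 8].

[4, 6, 9, 8]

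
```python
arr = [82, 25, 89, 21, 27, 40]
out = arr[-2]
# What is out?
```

arr has length 6. Negative index -2 maps to positive index 6 + (-2) = 4. arr[4] = 27.

27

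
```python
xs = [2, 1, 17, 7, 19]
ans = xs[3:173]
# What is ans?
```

xs has length 5. The slice xs[3:173] selects indices [3, 4] (3->7, 4->19), giving [7, 19].

[7, 19]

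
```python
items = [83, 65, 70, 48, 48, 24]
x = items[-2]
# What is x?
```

items has length 6. Negative index -2 maps to positive index 6 + (-2) = 4. items[4] = 48.

48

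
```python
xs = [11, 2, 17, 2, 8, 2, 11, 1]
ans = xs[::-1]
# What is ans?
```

xs has length 8. The slice xs[::-1] selects indices [7, 6, 5, 4, 3, 2, 1, 0] (7->1, 6->11, 5->2, 4->8, 3->2, 2->17, 1->2, 0->11), giving [1, 11, 2, 8, 2, 17, 2, 11].

[1, 11, 2, 8, 2, 17, 2, 11]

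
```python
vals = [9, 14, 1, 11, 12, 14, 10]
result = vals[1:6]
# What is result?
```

vals has length 7. The slice vals[1:6] selects indices [1, 2, 3, 4, 5] (1->14, 2->1, 3->11, 4->12, 5->14), giving [14, 1, 11, 12, 14].

[14, 1, 11, 12, 14]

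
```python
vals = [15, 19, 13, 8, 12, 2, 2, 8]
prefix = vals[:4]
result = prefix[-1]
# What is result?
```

vals has length 8. The slice vals[:4] selects indices [0, 1, 2, 3] (0->15, 1->19, 2->13, 3->8), giving [15, 19, 13, 8]. So prefix = [15, 19, 13, 8]. Then prefix[-1] = 8.

8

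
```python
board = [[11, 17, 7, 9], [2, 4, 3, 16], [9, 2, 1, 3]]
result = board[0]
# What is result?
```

board has 3 rows. Row 0 is [11, 17, 7, 9].

[11, 17, 7, 9]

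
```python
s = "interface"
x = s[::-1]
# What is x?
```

s has length 9. The slice s[::-1] selects indices [8, 7, 6, 5, 4, 3, 2, 1, 0] (8->'e', 7->'c', 6->'a', 5->'f', 4->'r', 3->'e', 2->'t', 1->'n', 0->'i'), giving 'ecafretni'.

'ecafretni'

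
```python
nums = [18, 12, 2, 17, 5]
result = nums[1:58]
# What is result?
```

nums has length 5. The slice nums[1:58] selects indices [1, 2, 3, 4] (1->12, 2->2, 3->17, 4->5), giving [12, 2, 17, 5].

[12, 2, 17, 5]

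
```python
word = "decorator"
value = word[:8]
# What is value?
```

word has length 9. The slice word[:8] selects indices [0, 1, 2, 3, 4, 5, 6, 7] (0->'d', 1->'e', 2->'c', 3->'o', 4->'r', 5->'a', 6->'t', 7->'o'), giving 'decorato'.

'decorato'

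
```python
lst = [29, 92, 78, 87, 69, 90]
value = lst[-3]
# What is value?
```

lst has length 6. Negative index -3 maps to positive index 6 + (-3) = 3. lst[3] = 87.

87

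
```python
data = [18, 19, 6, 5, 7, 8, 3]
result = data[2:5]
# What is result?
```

data has length 7. The slice data[2:5] selects indices [2, 3, 4] (2->6, 3->5, 4->7), giving [6, 5, 7].

[6, 5, 7]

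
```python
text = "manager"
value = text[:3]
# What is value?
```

text has length 7. The slice text[:3] selects indices [0, 1, 2] (0->'m', 1->'a', 2->'n'), giving 'man'.

'man'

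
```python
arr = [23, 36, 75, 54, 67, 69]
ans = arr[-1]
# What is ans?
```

arr has length 6. Negative index -1 maps to positive index 6 + (-1) = 5. arr[5] = 69.

69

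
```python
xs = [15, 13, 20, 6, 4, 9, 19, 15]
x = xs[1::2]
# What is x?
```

xs has length 8. The slice xs[1::2] selects indices [1, 3, 5, 7] (1->13, 3->6, 5->9, 7->15), giving [13, 6, 9, 15].

[13, 6, 9, 15]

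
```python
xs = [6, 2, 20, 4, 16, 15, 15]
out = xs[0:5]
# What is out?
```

xs has length 7. The slice xs[0:5] selects indices [0, 1, 2, 3, 4] (0->6, 1->2, 2->20, 3->4, 4->16), giving [6, 2, 20, 4, 16].

[6, 2, 20, 4, 16]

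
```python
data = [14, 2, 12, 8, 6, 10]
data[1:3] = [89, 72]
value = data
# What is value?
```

data starts as [14, 2, 12, 8, 6, 10] (length 6). The slice data[1:3] covers indices [1, 2] with values [2, 12]. Replacing that slice with [89, 72] (same length) produces [14, 89, 72, 8, 6, 10].

[14, 89, 72, 8, 6, 10]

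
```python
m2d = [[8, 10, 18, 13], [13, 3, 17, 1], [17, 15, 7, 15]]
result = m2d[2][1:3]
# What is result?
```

m2d[2] = [17, 15, 7, 15]. m2d[2] has length 4. The slice m2d[2][1:3] selects indices [1, 2] (1->15, 2->7), giving [15, 7].

[15, 7]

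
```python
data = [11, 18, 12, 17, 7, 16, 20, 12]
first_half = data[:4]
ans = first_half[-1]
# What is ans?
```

data has length 8. The slice data[:4] selects indices [0, 1, 2, 3] (0->11, 1->18, 2->12, 3->17), giving [11, 18, 12, 17]. So first_half = [11, 18, 12, 17]. Then first_half[-1] = 17.

17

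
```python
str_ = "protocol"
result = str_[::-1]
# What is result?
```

str_ has length 8. The slice str_[::-1] selects indices [7, 6, 5, 4, 3, 2, 1, 0] (7->'l', 6->'o', 5->'c', 4->'o', 3->'t', 2->'o', 1->'r', 0->'p'), giving 'locotorp'.

'locotorp'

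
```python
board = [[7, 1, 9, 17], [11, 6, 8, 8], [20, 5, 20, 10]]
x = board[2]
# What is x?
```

board has 3 rows. Row 2 is [20, 5, 20, 10].

[20, 5, 20, 10]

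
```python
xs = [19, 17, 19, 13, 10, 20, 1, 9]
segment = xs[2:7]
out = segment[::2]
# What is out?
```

xs has length 8. The slice xs[2:7] selects indices [2, 3, 4, 5, 6] (2->19, 3->13, 4->10, 5->20, 6->1), giving [19, 13, 10, 20, 1]. So segment = [19, 13, 10, 20, 1]. segment has length 5. The slice segment[::2] selects indices [0, 2, 4] (0->19, 2->10, 4->1), giving [19, 10, 1].

[19, 10, 1]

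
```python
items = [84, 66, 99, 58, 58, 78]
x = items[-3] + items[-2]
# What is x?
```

items has length 6. Negative index -3 maps to positive index 6 + (-3) = 3. items[3] = 58.
items has length 6. Negative index -2 maps to positive index 6 + (-2) = 4. items[4] = 58.
Sum: 58 + 58 = 116.

116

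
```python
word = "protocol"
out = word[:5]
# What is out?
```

word has length 8. The slice word[:5] selects indices [0, 1, 2, 3, 4] (0->'p', 1->'r', 2->'o', 3->'t', 4->'o'), giving 'proto'.

'proto'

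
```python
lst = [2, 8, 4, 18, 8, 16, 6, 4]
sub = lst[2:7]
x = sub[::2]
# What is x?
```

lst has length 8. The slice lst[2:7] selects indices [2, 3, 4, 5, 6] (2->4, 3->18, 4->8, 5->16, 6->6), giving [4, 18, 8, 16, 6]. So sub = [4, 18, 8, 16, 6]. sub has length 5. The slice sub[::2] selects indices [0, 2, 4] (0->4, 2->8, 4->6), giving [4, 8, 6].

[4, 8, 6]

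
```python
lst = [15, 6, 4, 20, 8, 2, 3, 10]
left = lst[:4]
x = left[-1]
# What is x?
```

lst has length 8. The slice lst[:4] selects indices [0, 1, 2, 3] (0->15, 1->6, 2->4, 3->20), giving [15, 6, 4, 20]. So left = [15, 6, 4, 20]. Then left[-1] = 20.

20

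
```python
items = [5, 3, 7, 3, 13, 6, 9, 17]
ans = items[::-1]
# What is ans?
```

items has length 8. The slice items[::-1] selects indices [7, 6, 5, 4, 3, 2, 1, 0] (7->17, 6->9, 5->6, 4->13, 3->3, 2->7, 1->3, 0->5), giving [17, 9, 6, 13, 3, 7, 3, 5].

[17, 9, 6, 13, 3, 7, 3, 5]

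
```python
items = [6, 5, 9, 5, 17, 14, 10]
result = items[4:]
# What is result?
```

items has length 7. The slice items[4:] selects indices [4, 5, 6] (4->17, 5->14, 6->10), giving [17, 14, 10].

[17, 14, 10]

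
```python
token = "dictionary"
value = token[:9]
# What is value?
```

token has length 10. The slice token[:9] selects indices [0, 1, 2, 3, 4, 5, 6, 7, 8] (0->'d', 1->'i', 2->'c', 3->'t', 4->'i', 5->'o', 6->'n', 7->'a', 8->'r'), giving 'dictionar'.

'dictionar'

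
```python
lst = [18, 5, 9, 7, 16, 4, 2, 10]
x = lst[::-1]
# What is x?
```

lst has length 8. The slice lst[::-1] selects indices [7, 6, 5, 4, 3, 2, 1, 0] (7->10, 6->2, 5->4, 4->16, 3->7, 2->9, 1->5, 0->18), giving [10, 2, 4, 16, 7, 9, 5, 18].

[10, 2, 4, 16, 7, 9, 5, 18]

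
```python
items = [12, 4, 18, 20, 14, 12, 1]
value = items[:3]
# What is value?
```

items has length 7. The slice items[:3] selects indices [0, 1, 2] (0->12, 1->4, 2->18), giving [12, 4, 18].

[12, 4, 18]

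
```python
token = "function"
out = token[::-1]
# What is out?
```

token has length 8. The slice token[::-1] selects indices [7, 6, 5, 4, 3, 2, 1, 0] (7->'n', 6->'o', 5->'i', 4->'t', 3->'c', 2->'n', 1->'u', 0->'f'), giving 'noitcnuf'.

'noitcnuf'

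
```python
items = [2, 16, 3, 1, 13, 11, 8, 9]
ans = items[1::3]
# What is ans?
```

items has length 8. The slice items[1::3] selects indices [1, 4, 7] (1->16, 4->13, 7->9), giving [16, 13, 9].

[16, 13, 9]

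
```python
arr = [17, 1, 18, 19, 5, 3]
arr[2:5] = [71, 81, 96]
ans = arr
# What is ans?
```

arr starts as [17, 1, 18, 19, 5, 3] (length 6). The slice arr[2:5] covers indices [2, 3, 4] with values [18, 19, 5]. Replacing that slice with [71, 81, 96] (same length) produces [17, 1, 71, 81, 96, 3].

[17, 1, 71, 81, 96, 3]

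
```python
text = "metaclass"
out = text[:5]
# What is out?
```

text has length 9. The slice text[:5] selects indices [0, 1, 2, 3, 4] (0->'m', 1->'e', 2->'t', 3->'a', 4->'c'), giving 'metac'.

'metac'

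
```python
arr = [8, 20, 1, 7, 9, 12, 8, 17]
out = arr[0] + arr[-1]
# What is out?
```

arr has length 8. arr[0] = 8.
arr has length 8. Negative index -1 maps to positive index 8 + (-1) = 7. arr[7] = 17.
Sum: 8 + 17 = 25.

25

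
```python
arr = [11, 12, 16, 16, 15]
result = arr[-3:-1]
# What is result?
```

arr has length 5. The slice arr[-3:-1] selects indices [2, 3] (2->16, 3->16), giving [16, 16].

[16, 16]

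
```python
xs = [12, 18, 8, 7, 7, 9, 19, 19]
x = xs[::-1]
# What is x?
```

xs has length 8. The slice xs[::-1] selects indices [7, 6, 5, 4, 3, 2, 1, 0] (7->19, 6->19, 5->9, 4->7, 3->7, 2->8, 1->18, 0->12), giving [19, 19, 9, 7, 7, 8, 18, 12].

[19, 19, 9, 7, 7, 8, 18, 12]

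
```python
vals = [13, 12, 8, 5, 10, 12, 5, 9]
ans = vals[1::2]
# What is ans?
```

vals has length 8. The slice vals[1::2] selects indices [1, 3, 5, 7] (1->12, 3->5, 5->12, 7->9), giving [12, 5, 12, 9].

[12, 5, 12, 9]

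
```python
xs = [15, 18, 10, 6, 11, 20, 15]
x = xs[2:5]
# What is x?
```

xs has length 7. The slice xs[2:5] selects indices [2, 3, 4] (2->10, 3->6, 4->11), giving [10, 6, 11].

[10, 6, 11]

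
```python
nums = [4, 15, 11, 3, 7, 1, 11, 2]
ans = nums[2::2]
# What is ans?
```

nums has length 8. The slice nums[2::2] selects indices [2, 4, 6] (2->11, 4->7, 6->11), giving [11, 7, 11].

[11, 7, 11]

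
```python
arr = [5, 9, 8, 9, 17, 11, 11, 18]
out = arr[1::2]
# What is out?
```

arr has length 8. The slice arr[1::2] selects indices [1, 3, 5, 7] (1->9, 3->9, 5->11, 7->18), giving [9, 9, 11, 18].

[9, 9, 11, 18]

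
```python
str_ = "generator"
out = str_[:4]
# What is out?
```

str_ has length 9. The slice str_[:4] selects indices [0, 1, 2, 3] (0->'g', 1->'e', 2->'n', 3->'e'), giving 'gene'.

'gene'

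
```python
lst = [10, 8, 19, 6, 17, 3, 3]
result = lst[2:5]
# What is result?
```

lst has length 7. The slice lst[2:5] selects indices [2, 3, 4] (2->19, 3->6, 4->17), giving [19, 6, 17].

[19, 6, 17]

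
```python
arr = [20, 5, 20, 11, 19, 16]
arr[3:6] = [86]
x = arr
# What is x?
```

arr starts as [20, 5, 20, 11, 19, 16] (length 6). The slice arr[3:6] covers indices [3, 4, 5] with values [11, 19, 16]. Replacing that slice with [86] (different length) produces [20, 5, 20, 86].

[20, 5, 20, 86]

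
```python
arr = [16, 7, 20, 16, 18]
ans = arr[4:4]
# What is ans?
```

arr has length 5. The slice arr[4:4] resolves to an empty index range, so the result is [].

[]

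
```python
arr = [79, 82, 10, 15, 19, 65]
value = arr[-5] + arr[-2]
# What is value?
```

arr has length 6. Negative index -5 maps to positive index 6 + (-5) = 1. arr[1] = 82.
arr has length 6. Negative index -2 maps to positive index 6 + (-2) = 4. arr[4] = 19.
Sum: 82 + 19 = 101.

101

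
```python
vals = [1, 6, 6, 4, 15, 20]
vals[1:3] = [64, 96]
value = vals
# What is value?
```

vals starts as [1, 6, 6, 4, 15, 20] (length 6). The slice vals[1:3] covers indices [1, 2] with values [6, 6]. Replacing that slice with [64, 96] (same length) produces [1, 64, 96, 4, 15, 20].

[1, 64, 96, 4, 15, 20]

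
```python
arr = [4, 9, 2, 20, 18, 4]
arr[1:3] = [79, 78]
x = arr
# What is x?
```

arr starts as [4, 9, 2, 20, 18, 4] (length 6). The slice arr[1:3] covers indices [1, 2] with values [9, 2]. Replacing that slice with [79, 78] (same length) produces [4, 79, 78, 20, 18, 4].

[4, 79, 78, 20, 18, 4]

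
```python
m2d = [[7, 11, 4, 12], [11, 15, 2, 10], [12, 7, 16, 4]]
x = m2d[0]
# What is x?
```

m2d has 3 rows. Row 0 is [7, 11, 4, 12].

[7, 11, 4, 12]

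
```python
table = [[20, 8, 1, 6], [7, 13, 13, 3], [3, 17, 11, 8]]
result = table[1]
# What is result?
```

table has 3 rows. Row 1 is [7, 13, 13, 3].

[7, 13, 13, 3]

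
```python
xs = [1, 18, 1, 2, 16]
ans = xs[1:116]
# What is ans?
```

xs has length 5. The slice xs[1:116] selects indices [1, 2, 3, 4] (1->18, 2->1, 3->2, 4->16), giving [18, 1, 2, 16].

[18, 1, 2, 16]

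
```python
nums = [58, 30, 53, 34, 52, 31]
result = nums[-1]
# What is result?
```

nums has length 6. Negative index -1 maps to positive index 6 + (-1) = 5. nums[5] = 31.

31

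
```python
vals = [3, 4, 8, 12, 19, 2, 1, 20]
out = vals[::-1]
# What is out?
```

vals has length 8. The slice vals[::-1] selects indices [7, 6, 5, 4, 3, 2, 1, 0] (7->20, 6->1, 5->2, 4->19, 3->12, 2->8, 1->4, 0->3), giving [20, 1, 2, 19, 12, 8, 4, 3].

[20, 1, 2, 19, 12, 8, 4, 3]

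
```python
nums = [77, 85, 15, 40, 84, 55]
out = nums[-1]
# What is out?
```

nums has length 6. Negative index -1 maps to positive index 6 + (-1) = 5. nums[5] = 55.

55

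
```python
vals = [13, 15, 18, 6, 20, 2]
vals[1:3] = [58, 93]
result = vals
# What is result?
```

vals starts as [13, 15, 18, 6, 20, 2] (length 6). The slice vals[1:3] covers indices [1, 2] with values [15, 18]. Replacing that slice with [58, 93] (same length) produces [13, 58, 93, 6, 20, 2].

[13, 58, 93, 6, 20, 2]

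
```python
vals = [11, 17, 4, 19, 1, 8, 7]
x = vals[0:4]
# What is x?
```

vals has length 7. The slice vals[0:4] selects indices [0, 1, 2, 3] (0->11, 1->17, 2->4, 3->19), giving [11, 17, 4, 19].

[11, 17, 4, 19]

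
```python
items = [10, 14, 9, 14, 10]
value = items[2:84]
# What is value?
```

items has length 5. The slice items[2:84] selects indices [2, 3, 4] (2->9, 3->14, 4->10), giving [9, 14, 10].

[9, 14, 10]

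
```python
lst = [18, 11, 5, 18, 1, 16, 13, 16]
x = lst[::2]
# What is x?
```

lst has length 8. The slice lst[::2] selects indices [0, 2, 4, 6] (0->18, 2->5, 4->1, 6->13), giving [18, 5, 1, 13].

[18, 5, 1, 13]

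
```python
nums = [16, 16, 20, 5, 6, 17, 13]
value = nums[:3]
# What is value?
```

nums has length 7. The slice nums[:3] selects indices [0, 1, 2] (0->16, 1->16, 2->20), giving [16, 16, 20].

[16, 16, 20]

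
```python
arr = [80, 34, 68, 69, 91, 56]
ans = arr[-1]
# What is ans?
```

arr has length 6. Negative index -1 maps to positive index 6 + (-1) = 5. arr[5] = 56.

56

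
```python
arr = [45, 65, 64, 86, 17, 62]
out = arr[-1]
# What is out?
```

arr has length 6. Negative index -1 maps to positive index 6 + (-1) = 5. arr[5] = 62.

62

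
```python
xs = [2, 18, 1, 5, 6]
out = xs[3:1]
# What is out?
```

xs has length 5. The slice xs[3:1] resolves to an empty index range, so the result is [].

[]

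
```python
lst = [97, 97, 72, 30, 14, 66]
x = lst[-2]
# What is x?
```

lst has length 6. Negative index -2 maps to positive index 6 + (-2) = 4. lst[4] = 14.

14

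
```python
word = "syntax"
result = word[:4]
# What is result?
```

word has length 6. The slice word[:4] selects indices [0, 1, 2, 3] (0->'s', 1->'y', 2->'n', 3->'t'), giving 'synt'.

'synt'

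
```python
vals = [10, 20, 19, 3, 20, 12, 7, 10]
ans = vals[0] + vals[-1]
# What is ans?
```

vals has length 8. vals[0] = 10.
vals has length 8. Negative index -1 maps to positive index 8 + (-1) = 7. vals[7] = 10.
Sum: 10 + 10 = 20.

20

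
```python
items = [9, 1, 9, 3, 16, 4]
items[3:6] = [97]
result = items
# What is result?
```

items starts as [9, 1, 9, 3, 16, 4] (length 6). The slice items[3:6] covers indices [3, 4, 5] with values [3, 16, 4]. Replacing that slice with [97] (different length) produces [9, 1, 9, 97].

[9, 1, 9, 97]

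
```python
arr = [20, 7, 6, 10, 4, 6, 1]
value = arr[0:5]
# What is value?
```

arr has length 7. The slice arr[0:5] selects indices [0, 1, 2, 3, 4] (0->20, 1->7, 2->6, 3->10, 4->4), giving [20, 7, 6, 10, 4].

[20, 7, 6, 10, 4]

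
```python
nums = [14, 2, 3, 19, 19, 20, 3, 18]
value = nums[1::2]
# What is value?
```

nums has length 8. The slice nums[1::2] selects indices [1, 3, 5, 7] (1->2, 3->19, 5->20, 7->18), giving [2, 19, 20, 18].

[2, 19, 20, 18]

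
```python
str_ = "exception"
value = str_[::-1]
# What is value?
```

str_ has length 9. The slice str_[::-1] selects indices [8, 7, 6, 5, 4, 3, 2, 1, 0] (8->'n', 7->'o', 6->'i', 5->'t', 4->'p', 3->'e', 2->'c', 1->'x', 0->'e'), giving 'noitpecxe'.

'noitpecxe'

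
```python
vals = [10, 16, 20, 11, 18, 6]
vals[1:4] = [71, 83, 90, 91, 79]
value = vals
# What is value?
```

vals starts as [10, 16, 20, 11, 18, 6] (length 6). The slice vals[1:4] covers indices [1, 2, 3] with values [16, 20, 11]. Replacing that slice with [71, 83, 90, 91, 79] (different length) produces [10, 71, 83, 90, 91, 79, 18, 6].

[10, 71, 83, 90, 91, 79, 18, 6]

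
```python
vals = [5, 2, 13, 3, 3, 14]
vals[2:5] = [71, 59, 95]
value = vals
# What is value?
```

vals starts as [5, 2, 13, 3, 3, 14] (length 6). The slice vals[2:5] covers indices [2, 3, 4] with values [13, 3, 3]. Replacing that slice with [71, 59, 95] (same length) produces [5, 2, 71, 59, 95, 14].

[5, 2, 71, 59, 95, 14]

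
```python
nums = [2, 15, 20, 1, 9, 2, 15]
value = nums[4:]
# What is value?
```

nums has length 7. The slice nums[4:] selects indices [4, 5, 6] (4->9, 5->2, 6->15), giving [9, 2, 15].

[9, 2, 15]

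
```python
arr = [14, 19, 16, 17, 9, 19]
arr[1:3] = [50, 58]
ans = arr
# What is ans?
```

arr starts as [14, 19, 16, 17, 9, 19] (length 6). The slice arr[1:3] covers indices [1, 2] with values [19, 16]. Replacing that slice with [50, 58] (same length) produces [14, 50, 58, 17, 9, 19].

[14, 50, 58, 17, 9, 19]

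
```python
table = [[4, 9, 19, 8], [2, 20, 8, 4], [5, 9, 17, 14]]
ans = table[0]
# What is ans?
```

table has 3 rows. Row 0 is [4, 9, 19, 8].

[4, 9, 19, 8]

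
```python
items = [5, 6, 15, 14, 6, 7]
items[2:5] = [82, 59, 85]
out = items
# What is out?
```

items starts as [5, 6, 15, 14, 6, 7] (length 6). The slice items[2:5] covers indices [2, 3, 4] with values [15, 14, 6]. Replacing that slice with [82, 59, 85] (same length) produces [5, 6, 82, 59, 85, 7].

[5, 6, 82, 59, 85, 7]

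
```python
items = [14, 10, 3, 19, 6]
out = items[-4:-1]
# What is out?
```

items has length 5. The slice items[-4:-1] selects indices [1, 2, 3] (1->10, 2->3, 3->19), giving [10, 3, 19].

[10, 3, 19]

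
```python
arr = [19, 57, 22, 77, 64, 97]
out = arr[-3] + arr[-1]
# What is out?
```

arr has length 6. Negative index -3 maps to positive index 6 + (-3) = 3. arr[3] = 77.
arr has length 6. Negative index -1 maps to positive index 6 + (-1) = 5. arr[5] = 97.
Sum: 77 + 97 = 174.

174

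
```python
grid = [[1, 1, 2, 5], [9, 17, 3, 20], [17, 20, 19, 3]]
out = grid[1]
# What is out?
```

grid has 3 rows. Row 1 is [9, 17, 3, 20].

[9, 17, 3, 20]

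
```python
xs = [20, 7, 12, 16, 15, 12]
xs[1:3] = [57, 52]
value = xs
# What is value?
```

xs starts as [20, 7, 12, 16, 15, 12] (length 6). The slice xs[1:3] covers indices [1, 2] with values [7, 12]. Replacing that slice with [57, 52] (same length) produces [20, 57, 52, 16, 15, 12].

[20, 57, 52, 16, 15, 12]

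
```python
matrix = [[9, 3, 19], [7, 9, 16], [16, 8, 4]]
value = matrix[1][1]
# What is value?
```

matrix[1] = [7, 9, 16]. Taking column 1 of that row yields 9.

9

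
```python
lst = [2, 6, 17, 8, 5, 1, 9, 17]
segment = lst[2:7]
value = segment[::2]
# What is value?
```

lst has length 8. The slice lst[2:7] selects indices [2, 3, 4, 5, 6] (2->17, 3->8, 4->5, 5->1, 6->9), giving [17, 8, 5, 1, 9]. So segment = [17, 8, 5, 1, 9]. segment has length 5. The slice segment[::2] selects indices [0, 2, 4] (0->17, 2->5, 4->9), giving [17, 5, 9].

[17, 5, 9]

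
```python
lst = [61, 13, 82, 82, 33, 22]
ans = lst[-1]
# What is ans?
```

lst has length 6. Negative index -1 maps to positive index 6 + (-1) = 5. lst[5] = 22.

22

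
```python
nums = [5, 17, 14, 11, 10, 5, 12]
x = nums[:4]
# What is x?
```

nums has length 7. The slice nums[:4] selects indices [0, 1, 2, 3] (0->5, 1->17, 2->14, 3->11), giving [5, 17, 14, 11].

[5, 17, 14, 11]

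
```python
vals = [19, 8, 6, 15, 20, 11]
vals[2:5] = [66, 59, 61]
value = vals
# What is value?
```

vals starts as [19, 8, 6, 15, 20, 11] (length 6). The slice vals[2:5] covers indices [2, 3, 4] with values [6, 15, 20]. Replacing that slice with [66, 59, 61] (same length) produces [19, 8, 66, 59, 61, 11].

[19, 8, 66, 59, 61, 11]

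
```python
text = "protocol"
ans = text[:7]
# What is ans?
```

text has length 8. The slice text[:7] selects indices [0, 1, 2, 3, 4, 5, 6] (0->'p', 1->'r', 2->'o', 3->'t', 4->'o', 5->'c', 6->'o'), giving 'protoco'.

'protoco'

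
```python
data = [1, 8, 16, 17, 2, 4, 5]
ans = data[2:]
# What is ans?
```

data has length 7. The slice data[2:] selects indices [2, 3, 4, 5, 6] (2->16, 3->17, 4->2, 5->4, 6->5), giving [16, 17, 2, 4, 5].

[16, 17, 2, 4, 5]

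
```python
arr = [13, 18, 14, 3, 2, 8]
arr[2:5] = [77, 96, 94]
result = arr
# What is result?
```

arr starts as [13, 18, 14, 3, 2, 8] (length 6). The slice arr[2:5] covers indices [2, 3, 4] with values [14, 3, 2]. Replacing that slice with [77, 96, 94] (same length) produces [13, 18, 77, 96, 94, 8].

[13, 18, 77, 96, 94, 8]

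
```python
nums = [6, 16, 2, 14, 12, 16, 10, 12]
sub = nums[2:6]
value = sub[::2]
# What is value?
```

nums has length 8. The slice nums[2:6] selects indices [2, 3, 4, 5] (2->2, 3->14, 4->12, 5->16), giving [2, 14, 12, 16]. So sub = [2, 14, 12, 16]. sub has length 4. The slice sub[::2] selects indices [0, 2] (0->2, 2->12), giving [2, 12].

[2, 12]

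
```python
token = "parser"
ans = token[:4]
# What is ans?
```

token has length 6. The slice token[:4] selects indices [0, 1, 2, 3] (0->'p', 1->'a', 2->'r', 3->'s'), giving 'pars'.

'pars'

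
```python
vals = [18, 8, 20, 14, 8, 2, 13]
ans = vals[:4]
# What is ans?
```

vals has length 7. The slice vals[:4] selects indices [0, 1, 2, 3] (0->18, 1->8, 2->20, 3->14), giving [18, 8, 20, 14].

[18, 8, 20, 14]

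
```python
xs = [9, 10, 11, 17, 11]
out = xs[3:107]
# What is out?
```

xs has length 5. The slice xs[3:107] selects indices [3, 4] (3->17, 4->11), giving [17, 11].

[17, 11]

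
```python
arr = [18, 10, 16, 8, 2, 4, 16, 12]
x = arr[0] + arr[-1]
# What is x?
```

arr has length 8. arr[0] = 18.
arr has length 8. Negative index -1 maps to positive index 8 + (-1) = 7. arr[7] = 12.
Sum: 18 + 12 = 30.

30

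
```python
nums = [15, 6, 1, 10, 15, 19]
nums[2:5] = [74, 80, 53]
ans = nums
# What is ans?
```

nums starts as [15, 6, 1, 10, 15, 19] (length 6). The slice nums[2:5] covers indices [2, 3, 4] with values [1, 10, 15]. Replacing that slice with [74, 80, 53] (same length) produces [15, 6, 74, 80, 53, 19].

[15, 6, 74, 80, 53, 19]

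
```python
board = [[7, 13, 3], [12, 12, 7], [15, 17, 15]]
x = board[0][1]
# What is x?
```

board[0] = [7, 13, 3]. Taking column 1 of that row yields 13.

13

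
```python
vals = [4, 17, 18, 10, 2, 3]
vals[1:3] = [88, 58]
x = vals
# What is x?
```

vals starts as [4, 17, 18, 10, 2, 3] (length 6). The slice vals[1:3] covers indices [1, 2] with values [17, 18]. Replacing that slice with [88, 58] (same length) produces [4, 88, 58, 10, 2, 3].

[4, 88, 58, 10, 2, 3]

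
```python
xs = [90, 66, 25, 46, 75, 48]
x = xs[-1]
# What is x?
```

xs has length 6. Negative index -1 maps to positive index 6 + (-1) = 5. xs[5] = 48.

48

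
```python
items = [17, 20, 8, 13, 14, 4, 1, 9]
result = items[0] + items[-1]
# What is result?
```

items has length 8. items[0] = 17.
items has length 8. Negative index -1 maps to positive index 8 + (-1) = 7. items[7] = 9.
Sum: 17 + 9 = 26.

26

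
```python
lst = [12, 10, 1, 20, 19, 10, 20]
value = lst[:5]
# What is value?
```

lst has length 7. The slice lst[:5] selects indices [0, 1, 2, 3, 4] (0->12, 1->10, 2->1, 3->20, 4->19), giving [12, 10, 1, 20, 19].

[12, 10, 1, 20, 19]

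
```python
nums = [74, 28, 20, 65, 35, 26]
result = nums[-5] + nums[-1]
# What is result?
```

nums has length 6. Negative index -5 maps to positive index 6 + (-5) = 1. nums[1] = 28.
nums has length 6. Negative index -1 maps to positive index 6 + (-1) = 5. nums[5] = 26.
Sum: 28 + 26 = 54.

54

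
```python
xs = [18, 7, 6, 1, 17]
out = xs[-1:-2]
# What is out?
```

xs has length 5. The slice xs[-1:-2] resolves to an empty index range, so the result is [].

[]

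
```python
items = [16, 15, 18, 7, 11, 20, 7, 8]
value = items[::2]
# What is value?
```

items has length 8. The slice items[::2] selects indices [0, 2, 4, 6] (0->16, 2->18, 4->11, 6->7), giving [16, 18, 11, 7].

[16, 18, 11, 7]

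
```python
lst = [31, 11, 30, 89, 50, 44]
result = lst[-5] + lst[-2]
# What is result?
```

lst has length 6. Negative index -5 maps to positive index 6 + (-5) = 1. lst[1] = 11.
lst has length 6. Negative index -2 maps to positive index 6 + (-2) = 4. lst[4] = 50.
Sum: 11 + 50 = 61.

61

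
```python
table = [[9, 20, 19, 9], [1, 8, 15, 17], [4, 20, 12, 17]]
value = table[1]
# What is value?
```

table has 3 rows. Row 1 is [1, 8, 15, 17].

[1, 8, 15, 17]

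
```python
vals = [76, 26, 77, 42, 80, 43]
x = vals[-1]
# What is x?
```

vals has length 6. Negative index -1 maps to positive index 6 + (-1) = 5. vals[5] = 43.

43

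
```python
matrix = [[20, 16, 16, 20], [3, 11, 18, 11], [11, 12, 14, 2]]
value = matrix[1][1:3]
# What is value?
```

matrix[1] = [3, 11, 18, 11]. matrix[1] has length 4. The slice matrix[1][1:3] selects indices [1, 2] (1->11, 2->18), giving [11, 18].

[11, 18]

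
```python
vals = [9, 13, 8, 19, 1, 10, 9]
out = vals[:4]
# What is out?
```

vals has length 7. The slice vals[:4] selects indices [0, 1, 2, 3] (0->9, 1->13, 2->8, 3->19), giving [9, 13, 8, 19].

[9, 13, 8, 19]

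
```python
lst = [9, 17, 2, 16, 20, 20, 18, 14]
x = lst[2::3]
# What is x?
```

lst has length 8. The slice lst[2::3] selects indices [2, 5] (2->2, 5->20), giving [2, 20].

[2, 20]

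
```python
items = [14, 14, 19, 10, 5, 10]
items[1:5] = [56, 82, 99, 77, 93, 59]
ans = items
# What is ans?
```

items starts as [14, 14, 19, 10, 5, 10] (length 6). The slice items[1:5] covers indices [1, 2, 3, 4] with values [14, 19, 10, 5]. Replacing that slice with [56, 82, 99, 77, 93, 59] (different length) produces [14, 56, 82, 99, 77, 93, 59, 10].

[14, 56, 82, 99, 77, 93, 59, 10]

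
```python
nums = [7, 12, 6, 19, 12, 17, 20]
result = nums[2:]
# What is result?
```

nums has length 7. The slice nums[2:] selects indices [2, 3, 4, 5, 6] (2->6, 3->19, 4->12, 5->17, 6->20), giving [6, 19, 12, 17, 20].

[6, 19, 12, 17, 20]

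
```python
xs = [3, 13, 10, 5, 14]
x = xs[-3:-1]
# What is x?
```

xs has length 5. The slice xs[-3:-1] selects indices [2, 3] (2->10, 3->5), giving [10, 5].

[10, 5]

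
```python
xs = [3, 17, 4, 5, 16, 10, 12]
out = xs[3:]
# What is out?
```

xs has length 7. The slice xs[3:] selects indices [3, 4, 5, 6] (3->5, 4->16, 5->10, 6->12), giving [5, 16, 10, 12].

[5, 16, 10, 12]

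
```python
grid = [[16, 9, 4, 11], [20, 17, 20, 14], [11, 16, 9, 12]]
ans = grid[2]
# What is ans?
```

grid has 3 rows. Row 2 is [11, 16, 9, 12].

[11, 16, 9, 12]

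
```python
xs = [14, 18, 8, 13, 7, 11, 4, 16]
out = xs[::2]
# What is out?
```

xs has length 8. The slice xs[::2] selects indices [0, 2, 4, 6] (0->14, 2->8, 4->7, 6->4), giving [14, 8, 7, 4].

[14, 8, 7, 4]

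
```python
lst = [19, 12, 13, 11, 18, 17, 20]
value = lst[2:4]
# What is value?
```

lst has length 7. The slice lst[2:4] selects indices [2, 3] (2->13, 3->11), giving [13, 11].

[13, 11]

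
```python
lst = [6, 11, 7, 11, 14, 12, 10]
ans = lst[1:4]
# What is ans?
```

lst has length 7. The slice lst[1:4] selects indices [1, 2, 3] (1->11, 2->7, 3->11), giving [11, 7, 11].

[11, 7, 11]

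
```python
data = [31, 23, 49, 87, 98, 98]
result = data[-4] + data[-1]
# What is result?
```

data has length 6. Negative index -4 maps to positive index 6 + (-4) = 2. data[2] = 49.
data has length 6. Negative index -1 maps to positive index 6 + (-1) = 5. data[5] = 98.
Sum: 49 + 98 = 147.

147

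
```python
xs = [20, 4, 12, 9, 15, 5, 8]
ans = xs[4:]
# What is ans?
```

xs has length 7. The slice xs[4:] selects indices [4, 5, 6] (4->15, 5->5, 6->8), giving [15, 5, 8].

[15, 5, 8]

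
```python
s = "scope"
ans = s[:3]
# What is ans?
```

s has length 5. The slice s[:3] selects indices [0, 1, 2] (0->'s', 1->'c', 2->'o'), giving 'sco'.

'sco'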